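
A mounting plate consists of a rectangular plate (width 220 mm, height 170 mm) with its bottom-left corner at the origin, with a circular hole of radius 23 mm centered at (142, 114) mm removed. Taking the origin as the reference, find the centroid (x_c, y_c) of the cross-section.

plate: A = 220 × 170 = 37400.00, centroid at (110.00, 85.00).
hole: A = −π·23² = -1661.90, centroid at (142.00, 114.00).
ΣA = 35738.10 mm², ΣAx_c = 3878009.84 mm³, ΣAy_c = 2989543.11 mm³.
x_c = 3878009.84/35738.10 = 108.51 mm; y_c = 2989543.11/35738.10 = 83.65 mm.

x_c = 108.51 mm, y_c = 83.65 mm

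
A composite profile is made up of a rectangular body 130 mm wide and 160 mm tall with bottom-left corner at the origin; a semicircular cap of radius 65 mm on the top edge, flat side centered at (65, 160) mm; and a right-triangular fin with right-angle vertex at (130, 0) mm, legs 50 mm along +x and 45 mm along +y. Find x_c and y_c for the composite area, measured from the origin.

rectangular body: A = 130 × 160 = 20800.00, centroid at (65.00, 80.00).
semicircular top: A = ½π·65² = 6636.61, centroid at (65.00, 187.59).
triangular fin: A = ½·50·45 = 1125.00, centroid at (146.67, 15.00).
ΣA = 28561.61 mm²
ΣAx_c = (20800.00)(65.00) + (6636.61)(65.00) + (1125.00)(146.67) = 1948379.94 mm³
ΣAy_c = (20800.00)(80.00) + (6636.61)(187.59) + (1125.00)(15.00) = 2925816.65 mm³
x_c = 1948379.94 / 28561.61 = 68.22 mm
y_c = 2925816.65 / 28561.61 = 102.44 mm

x_c = 68.22 mm, y_c = 102.44 mm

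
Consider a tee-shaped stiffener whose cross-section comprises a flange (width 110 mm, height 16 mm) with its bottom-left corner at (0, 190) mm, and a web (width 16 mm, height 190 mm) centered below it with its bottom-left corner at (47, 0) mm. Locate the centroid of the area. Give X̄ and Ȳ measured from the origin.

web: A = 16 × 190 = 3040.00, centroid at (55.00, 95.00).
flange: A = 110 × 16 = 1760.00, centroid at (55.00, 198.00).
ΣA = 4800.00 mm²
ΣAX̄ = (3040.00)(55.00) + (1760.00)(55.00) = 264000.00 mm³
ΣAȲ = (3040.00)(95.00) + (1760.00)(198.00) = 637280.00 mm³
X̄ = 264000.00 / 4800.00 = 55.00 mm
Ȳ = 637280.00 / 4800.00 = 132.77 mm

X̄ = 55.00 mm, Ȳ = 132.77 mm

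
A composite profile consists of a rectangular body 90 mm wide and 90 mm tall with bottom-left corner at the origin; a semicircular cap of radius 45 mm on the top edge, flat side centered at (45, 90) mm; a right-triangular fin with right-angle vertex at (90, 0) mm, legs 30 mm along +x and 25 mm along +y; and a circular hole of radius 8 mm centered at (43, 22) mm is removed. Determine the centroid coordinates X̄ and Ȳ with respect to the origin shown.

Part | A | x̄ᵢ | ȳᵢ | A·x̄ᵢ | A·ȳᵢ
rectangular body | 8100.00 | 45.00 | 45.00 | 364500.00 | 364500.00
semicircular top | 3180.86 | 45.00 | 109.10 | 143138.82 | 347027.63
triangular fin | 375.00 | 100.00 | 8.33 | 37500.00 | 3125.00
hole | -201.06 | 43.00 | 22.00 | -8645.66 | -4423.36
Σ | 11454.80 |  |  | 536493.15 | 710229.27
X̄ = 536493.15 / 11454.80 = 46.84 mm
Ȳ = 710229.27 / 11454.80 = 62.00 mm

X̄ = 46.84 mm, Ȳ = 62.00 mm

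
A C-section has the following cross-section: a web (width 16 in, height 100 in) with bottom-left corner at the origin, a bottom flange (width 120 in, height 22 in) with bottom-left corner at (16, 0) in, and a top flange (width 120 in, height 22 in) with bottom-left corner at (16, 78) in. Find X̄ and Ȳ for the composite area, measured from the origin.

web: A = 16 × 100 = 1600.00, centroid at (8.00, 50.00).
bottom flange: A = 120 × 22 = 2640.00, centroid at (76.00, 11.00).
top flange: A = 120 × 22 = 2640.00, centroid at (76.00, 89.00).
ΣA = 6880.00 in²
ΣAX̄ = (1600.00)(8.00) + (2640.00)(76.00) + (2640.00)(76.00) = 414080.00 in³
ΣAȲ = (1600.00)(50.00) + (2640.00)(11.00) + (2640.00)(89.00) = 344000.00 in³
X̄ = 414080.00 / 6880.00 = 60.19 in
Ȳ = 344000.00 / 6880.00 = 50.00 in

X̄ = 60.19 in, Ȳ = 50.00 in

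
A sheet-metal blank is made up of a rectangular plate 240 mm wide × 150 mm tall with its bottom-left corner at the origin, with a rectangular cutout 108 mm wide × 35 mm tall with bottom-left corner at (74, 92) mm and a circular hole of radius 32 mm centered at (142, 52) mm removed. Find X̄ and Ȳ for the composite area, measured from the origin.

plate: A = 240 × 150 = 36000.00, centroid at (120.00, 75.00).
hole 1: A = −(108 × 35) = -3780.00, centroid at (128.00, 109.50).
hole 2: A = −π·32² = -3216.99, centroid at (142.00, 52.00).
ΣA = 29003.01 mm²
ΣAX̄ = (36000.00)(120.00) + (-3780.00)(128.00) + (-3216.99)(142.00) = 3379347.30 mm³
ΣAȲ = (36000.00)(75.00) + (-3780.00)(109.50) + (-3216.99)(52.00) = 2118806.47 mm³
X̄ = 3379347.30 / 29003.01 = 116.52 mm
Ȳ = 2118806.47 / 29003.01 = 73.05 mm

X̄ = 116.52 mm, Ȳ = 73.05 mm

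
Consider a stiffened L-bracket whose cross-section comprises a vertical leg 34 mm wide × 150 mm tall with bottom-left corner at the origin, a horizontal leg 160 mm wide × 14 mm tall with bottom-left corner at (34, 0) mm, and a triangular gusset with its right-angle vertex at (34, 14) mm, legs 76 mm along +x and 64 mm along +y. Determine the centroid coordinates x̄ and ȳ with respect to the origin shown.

Part | A | x̄ᵢ | ȳᵢ | A·x̄ᵢ | A·ȳᵢ
vertical leg | 5100.00 | 17.00 | 75.00 | 86700.00 | 382500.00
horizontal leg | 2240.00 | 114.00 | 7.00 | 255360.00 | 15680.00
gusset | 2432.00 | 59.33 | 35.33 | 144298.67 | 85930.67
Σ | 9772.00 |  |  | 486358.67 | 484110.67
x̄ = 486358.67 / 9772.00 = 49.77 mm
ȳ = 484110.67 / 9772.00 = 49.54 mm

x̄ = 49.77 mm, ȳ = 49.54 mm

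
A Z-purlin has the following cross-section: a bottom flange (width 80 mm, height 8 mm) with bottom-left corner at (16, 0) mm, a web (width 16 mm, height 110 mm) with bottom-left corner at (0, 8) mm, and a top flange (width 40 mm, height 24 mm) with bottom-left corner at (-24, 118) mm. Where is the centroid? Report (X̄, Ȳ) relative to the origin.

X̄ = 13.71 mm, Ȳ = 70.90 mm

bottom flange: A = 80 × 8 = 640.00, centroid at (56.00, 4.00).
web: A = 16 × 110 = 1760.00, centroid at (8.00, 63.00).
top flange: A = 40 × 24 = 960.00, centroid at (-4.00, 130.00).
ΣA = 3360.00 mm², ΣAX̄ = 46080.00 mm³, ΣAȲ = 238240.00 mm³.
X̄ = 46080.00/3360.00 = 13.71 mm; Ȳ = 238240.00/3360.00 = 70.90 mm.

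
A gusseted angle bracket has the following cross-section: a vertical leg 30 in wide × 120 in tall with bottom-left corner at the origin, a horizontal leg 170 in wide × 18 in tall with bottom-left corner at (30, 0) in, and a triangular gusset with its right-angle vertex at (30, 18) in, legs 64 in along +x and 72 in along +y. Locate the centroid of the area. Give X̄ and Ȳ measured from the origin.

X̄ = 58.48 in, Ȳ = 37.96 in

vertical leg: A = 30 × 120 = 3600.00, centroid at (15.00, 60.00).
horizontal leg: A = 170 × 18 = 3060.00, centroid at (115.00, 9.00).
gusset: A = ½·64·72 = 2304.00, centroid at (51.33, 42.00).
ΣA = 8964.00 in², ΣAX̄ = 524172.00 in³, ΣAȲ = 340308.00 in³.
X̄ = 524172.00/8964.00 = 58.48 in; Ȳ = 340308.00/8964.00 = 37.96 in.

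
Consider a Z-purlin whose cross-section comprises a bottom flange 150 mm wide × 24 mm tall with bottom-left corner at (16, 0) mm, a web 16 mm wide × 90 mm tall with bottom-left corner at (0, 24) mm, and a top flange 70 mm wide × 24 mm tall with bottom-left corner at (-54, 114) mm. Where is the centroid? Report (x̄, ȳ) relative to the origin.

Part | A | x̄ᵢ | ȳᵢ | A·x̄ᵢ | A·ȳᵢ
bottom flange | 3600.00 | 91.00 | 12.00 | 327600.00 | 43200.00
web | 1440.00 | 8.00 | 69.00 | 11520.00 | 99360.00
top flange | 1680.00 | -19.00 | 126.00 | -31920.00 | 211680.00
Σ | 6720.00 |  |  | 307200.00 | 354240.00
x̄ = 307200.00 / 6720.00 = 45.71 mm
ȳ = 354240.00 / 6720.00 = 52.71 mm

x̄ = 45.71 mm, ȳ = 52.71 mm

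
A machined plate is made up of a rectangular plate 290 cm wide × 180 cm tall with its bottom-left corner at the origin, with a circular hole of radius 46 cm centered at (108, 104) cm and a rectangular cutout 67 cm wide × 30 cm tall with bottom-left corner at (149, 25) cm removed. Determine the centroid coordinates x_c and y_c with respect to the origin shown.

plate: A = 290 × 180 = 52200.00, centroid at (145.00, 90.00).
hole 1: A = −π·46² = -6647.61, centroid at (108.00, 104.00).
hole 2: A = −(67 × 30) = -2010.00, centroid at (182.50, 40.00).
ΣA = 43542.39 cm²
ΣAx_c = (52200.00)(145.00) + (-6647.61)(108.00) + (-2010.00)(182.50) = 6484233.11 cm³
ΣAy_c = (52200.00)(90.00) + (-6647.61)(104.00) + (-2010.00)(40.00) = 3926248.55 cm³
x_c = 6484233.11 / 43542.39 = 148.92 cm
y_c = 3926248.55 / 43542.39 = 90.17 cm

x_c = 148.92 cm, y_c = 90.17 cm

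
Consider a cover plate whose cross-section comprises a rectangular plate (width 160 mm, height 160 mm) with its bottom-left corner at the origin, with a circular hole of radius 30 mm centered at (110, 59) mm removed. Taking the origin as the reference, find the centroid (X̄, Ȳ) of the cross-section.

X̄ = 76.28 mm, Ȳ = 82.61 mm

plate: A = 160 × 160 = 25600.00, centroid at (80.00, 80.00).
hole: A = −π·30² = -2827.43, centroid at (110.00, 59.00).
ΣA = 22772.57 mm², ΣAX̄ = 1736982.33 mm³, ΣAȲ = 1881181.43 mm³.
X̄ = 1736982.33/22772.57 = 76.28 mm; Ȳ = 1881181.43/22772.57 = 82.61 mm.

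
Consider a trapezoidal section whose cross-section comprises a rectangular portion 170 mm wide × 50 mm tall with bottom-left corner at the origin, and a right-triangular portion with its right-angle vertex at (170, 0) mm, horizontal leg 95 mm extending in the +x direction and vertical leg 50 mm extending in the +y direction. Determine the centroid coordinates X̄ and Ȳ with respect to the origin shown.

Part | A | x̄ᵢ | ȳᵢ | A·x̄ᵢ | A·ȳᵢ
rectangular portion | 8500.00 | 85.00 | 25.00 | 722500.00 | 212500.00
triangular portion | 2375.00 | 201.67 | 16.67 | 478958.33 | 39583.33
Σ | 10875.00 |  |  | 1201458.33 | 252083.33
X̄ = 1201458.33 / 10875.00 = 110.48 mm
Ȳ = 252083.33 / 10875.00 = 23.18 mm

X̄ = 110.48 mm, Ȳ = 23.18 mm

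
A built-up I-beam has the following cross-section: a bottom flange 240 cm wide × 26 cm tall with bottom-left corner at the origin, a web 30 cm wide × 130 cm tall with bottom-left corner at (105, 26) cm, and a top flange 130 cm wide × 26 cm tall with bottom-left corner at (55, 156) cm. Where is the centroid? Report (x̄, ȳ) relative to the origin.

x̄ = 120.00 cm, ȳ = 74.50 cm

bottom flange: A = 240 × 26 = 6240.00, centroid at (120.00, 13.00).
web: A = 30 × 130 = 3900.00, centroid at (120.00, 91.00).
top flange: A = 130 × 26 = 3380.00, centroid at (120.00, 169.00).
ΣA = 13520.00 cm²
ΣAx̄ = (6240.00)(120.00) + (3900.00)(120.00) + (3380.00)(120.00) = 1622400.00 cm³
ΣAȳ = (6240.00)(13.00) + (3900.00)(91.00) + (3380.00)(169.00) = 1007240.00 cm³
x̄ = 1622400.00 / 13520.00 = 120.00 cm
ȳ = 1007240.00 / 13520.00 = 74.50 cm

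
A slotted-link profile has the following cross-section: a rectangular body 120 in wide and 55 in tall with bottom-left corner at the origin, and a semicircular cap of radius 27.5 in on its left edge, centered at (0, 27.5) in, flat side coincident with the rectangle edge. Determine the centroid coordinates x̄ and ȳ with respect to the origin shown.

rectangular body: A = 120 × 55 = 6600.00, centroid at (60.00, 27.50).
semicircular end: A = ½π·27.5² = 1187.91, centroid at (-11.67, 27.50).
ΣA = 7787.91 in², ΣAx̄ = 382135.42 in³, ΣAȳ = 214167.65 in³.
x̄ = 382135.42/7787.91 = 49.07 in; ȳ = 214167.65/7787.91 = 27.50 in.

x̄ = 49.07 in, ȳ = 27.50 in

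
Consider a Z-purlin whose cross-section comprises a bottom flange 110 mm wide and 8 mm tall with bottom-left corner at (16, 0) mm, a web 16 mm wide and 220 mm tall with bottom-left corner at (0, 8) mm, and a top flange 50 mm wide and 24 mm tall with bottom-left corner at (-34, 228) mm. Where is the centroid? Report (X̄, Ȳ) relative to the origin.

Part | A | x̄ᵢ | ȳᵢ | A·x̄ᵢ | A·ȳᵢ
bottom flange | 880.00 | 71.00 | 4.00 | 62480.00 | 3520.00
web | 3520.00 | 8.00 | 118.00 | 28160.00 | 415360.00
top flange | 1200.00 | -9.00 | 240.00 | -10800.00 | 288000.00
Σ | 5600.00 |  |  | 79840.00 | 706880.00
X̄ = 79840.00 / 5600.00 = 14.26 mm
Ȳ = 706880.00 / 5600.00 = 126.23 mm

X̄ = 14.26 mm, Ȳ = 126.23 mm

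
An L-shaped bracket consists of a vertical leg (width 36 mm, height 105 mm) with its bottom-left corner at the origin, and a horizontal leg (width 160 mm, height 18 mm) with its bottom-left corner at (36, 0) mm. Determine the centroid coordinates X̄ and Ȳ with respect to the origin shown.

vertical leg: A = 36 × 105 = 3780.00, centroid at (18.00, 52.50).
horizontal leg: A = 160 × 18 = 2880.00, centroid at (116.00, 9.00).
ΣA = 6660.00 mm²
ΣAX̄ = (3780.00)(18.00) + (2880.00)(116.00) = 402120.00 mm³
ΣAȲ = (3780.00)(52.50) + (2880.00)(9.00) = 224370.00 mm³
X̄ = 402120.00 / 6660.00 = 60.38 mm
Ȳ = 224370.00 / 6660.00 = 33.69 mm

X̄ = 60.38 mm, Ȳ = 33.69 mm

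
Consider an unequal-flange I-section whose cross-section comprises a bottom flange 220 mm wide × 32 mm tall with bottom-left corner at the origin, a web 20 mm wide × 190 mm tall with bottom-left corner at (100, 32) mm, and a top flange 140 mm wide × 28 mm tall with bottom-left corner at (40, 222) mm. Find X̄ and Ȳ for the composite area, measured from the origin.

X̄ = 110.00 mm, Ȳ = 103.01 mm

bottom flange: A = 220 × 32 = 7040.00, centroid at (110.00, 16.00).
web: A = 20 × 190 = 3800.00, centroid at (110.00, 127.00).
top flange: A = 140 × 28 = 3920.00, centroid at (110.00, 236.00).
ΣA = 14760.00 mm²
ΣAX̄ = (7040.00)(110.00) + (3800.00)(110.00) + (3920.00)(110.00) = 1623600.00 mm³
ΣAȲ = (7040.00)(16.00) + (3800.00)(127.00) + (3920.00)(236.00) = 1520360.00 mm³
X̄ = 1623600.00 / 14760.00 = 110.00 mm
Ȳ = 1520360.00 / 14760.00 = 103.01 mm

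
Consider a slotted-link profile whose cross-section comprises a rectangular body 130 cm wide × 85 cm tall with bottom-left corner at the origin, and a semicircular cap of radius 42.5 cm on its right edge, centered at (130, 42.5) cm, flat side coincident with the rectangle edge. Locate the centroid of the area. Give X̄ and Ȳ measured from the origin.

X̄ = 81.97 cm, Ȳ = 42.50 cm

Part | A | x̄ᵢ | ȳᵢ | A·x̄ᵢ | A·ȳᵢ
rectangular body | 11050.00 | 65.00 | 42.50 | 718250.00 | 469625.00
semicircular end | 2837.25 | 148.04 | 42.50 | 420019.70 | 120583.16
Σ | 13887.25 |  |  | 1138269.70 | 590208.16
X̄ = 1138269.70 / 13887.25 = 81.97 cm
Ȳ = 590208.16 / 13887.25 = 42.50 cm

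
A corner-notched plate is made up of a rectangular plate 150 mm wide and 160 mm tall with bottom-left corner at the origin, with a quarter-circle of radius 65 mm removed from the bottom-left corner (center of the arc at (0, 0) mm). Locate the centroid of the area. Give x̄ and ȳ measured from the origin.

plate: A = 150 × 160 = 24000.00, centroid at (75.00, 80.00).
removed quarter-circle: A = −¼π·65² = -3318.31, centroid at (27.59, 27.59).
ΣA = 20681.69 mm², ΣAx̄ = 1708458.33 mm³, ΣAȳ = 1828458.33 mm³.
x̄ = 1708458.33/20681.69 = 82.61 mm; ȳ = 1828458.33/20681.69 = 88.41 mm.

x̄ = 82.61 mm, ȳ = 88.41 mm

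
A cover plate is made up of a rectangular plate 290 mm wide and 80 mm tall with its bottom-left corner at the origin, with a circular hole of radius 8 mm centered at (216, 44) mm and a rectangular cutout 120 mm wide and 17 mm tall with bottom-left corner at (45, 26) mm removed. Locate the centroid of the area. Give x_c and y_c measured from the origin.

x_c = 148.21 mm, y_c = 40.50 mm

Part | A | x̄ᵢ | ȳᵢ | A·x̄ᵢ | A·ȳᵢ
plate | 23200.00 | 145.00 | 40.00 | 3364000.00 | 928000.00
hole 1 | -201.06 | 216.00 | 44.00 | -43429.38 | -8846.72
hole 2 | -2040.00 | 105.00 | 34.50 | -214200.00 | -70380.00
Σ | 20958.94 |  |  | 3106370.62 | 848773.28
x_c = 3106370.62 / 20958.94 = 148.21 mm
y_c = 848773.28 / 20958.94 = 40.50 mm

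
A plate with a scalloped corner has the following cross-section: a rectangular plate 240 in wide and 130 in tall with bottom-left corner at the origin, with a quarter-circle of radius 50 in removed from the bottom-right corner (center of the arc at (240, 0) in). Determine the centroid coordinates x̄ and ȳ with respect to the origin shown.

plate: A = 240 × 130 = 31200.00, centroid at (120.00, 65.00).
removed quarter-circle: A = −¼π·50² = -1963.50, centroid at (218.78, 21.22).
ΣA = 29236.50 in², ΣAx̄ = 3314427.77 in³, ΣAȳ = 1986333.33 in³.
x̄ = 3314427.77/29236.50 = 113.37 in; ȳ = 1986333.33/29236.50 = 67.94 in.

x̄ = 113.37 in, ȳ = 67.94 in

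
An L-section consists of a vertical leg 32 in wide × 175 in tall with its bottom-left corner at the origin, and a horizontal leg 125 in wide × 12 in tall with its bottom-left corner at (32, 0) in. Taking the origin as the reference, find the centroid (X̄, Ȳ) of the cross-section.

Part | A | x̄ᵢ | ȳᵢ | A·x̄ᵢ | A·ȳᵢ
vertical leg | 5600.00 | 16.00 | 87.50 | 89600.00 | 490000.00
horizontal leg | 1500.00 | 94.50 | 6.00 | 141750.00 | 9000.00
Σ | 7100.00 |  |  | 231350.00 | 499000.00
X̄ = 231350.00 / 7100.00 = 32.58 in
Ȳ = 499000.00 / 7100.00 = 70.28 in

X̄ = 32.58 in, Ȳ = 70.28 in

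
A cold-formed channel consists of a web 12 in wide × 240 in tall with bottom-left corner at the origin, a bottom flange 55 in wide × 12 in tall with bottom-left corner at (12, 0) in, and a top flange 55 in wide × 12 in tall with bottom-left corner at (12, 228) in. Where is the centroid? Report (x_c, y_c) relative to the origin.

web: A = 12 × 240 = 2880.00, centroid at (6.00, 120.00).
bottom flange: A = 55 × 12 = 660.00, centroid at (39.50, 6.00).
top flange: A = 55 × 12 = 660.00, centroid at (39.50, 234.00).
ΣA = 4200.00 in²
ΣAx_c = (2880.00)(6.00) + (660.00)(39.50) + (660.00)(39.50) = 69420.00 in³
ΣAy_c = (2880.00)(120.00) + (660.00)(6.00) + (660.00)(234.00) = 504000.00 in³
x_c = 69420.00 / 4200.00 = 16.53 in
y_c = 504000.00 / 4200.00 = 120.00 in

x_c = 16.53 in, y_c = 120.00 in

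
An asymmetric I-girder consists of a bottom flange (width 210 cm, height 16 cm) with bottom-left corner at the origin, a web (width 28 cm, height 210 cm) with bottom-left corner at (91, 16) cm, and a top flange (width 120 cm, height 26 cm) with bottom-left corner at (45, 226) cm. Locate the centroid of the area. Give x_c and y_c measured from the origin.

bottom flange: A = 210 × 16 = 3360.00, centroid at (105.00, 8.00).
web: A = 28 × 210 = 5880.00, centroid at (105.00, 121.00).
top flange: A = 120 × 26 = 3120.00, centroid at (105.00, 239.00).
ΣA = 12360.00 cm²
ΣAx_c = (3360.00)(105.00) + (5880.00)(105.00) + (3120.00)(105.00) = 1297800.00 cm³
ΣAy_c = (3360.00)(8.00) + (5880.00)(121.00) + (3120.00)(239.00) = 1484040.00 cm³
x_c = 1297800.00 / 12360.00 = 105.00 cm
y_c = 1484040.00 / 12360.00 = 120.07 cm

x_c = 105.00 cm, y_c = 120.07 cm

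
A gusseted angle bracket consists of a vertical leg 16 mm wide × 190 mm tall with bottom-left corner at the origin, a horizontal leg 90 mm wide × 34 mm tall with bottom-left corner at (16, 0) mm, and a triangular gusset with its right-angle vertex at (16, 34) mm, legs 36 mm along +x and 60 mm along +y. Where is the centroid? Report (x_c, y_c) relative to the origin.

x_c = 33.60 mm, y_c = 55.59 mm

vertical leg: A = 16 × 190 = 3040.00, centroid at (8.00, 95.00).
horizontal leg: A = 90 × 34 = 3060.00, centroid at (61.00, 17.00).
gusset: A = ½·36·60 = 1080.00, centroid at (28.00, 54.00).
ΣA = 7180.00 mm², ΣAx_c = 241220.00 mm³, ΣAy_c = 399140.00 mm³.
x_c = 241220.00/7180.00 = 33.60 mm; y_c = 399140.00/7180.00 = 55.59 mm.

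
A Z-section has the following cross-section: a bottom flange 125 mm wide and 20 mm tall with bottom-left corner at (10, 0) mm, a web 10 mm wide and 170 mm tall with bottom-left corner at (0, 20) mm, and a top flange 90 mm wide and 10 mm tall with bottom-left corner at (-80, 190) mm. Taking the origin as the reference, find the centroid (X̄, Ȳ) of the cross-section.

Part | A | x̄ᵢ | ȳᵢ | A·x̄ᵢ | A·ȳᵢ
bottom flange | 2500.00 | 72.50 | 10.00 | 181250.00 | 25000.00
web | 1700.00 | 5.00 | 105.00 | 8500.00 | 178500.00
top flange | 900.00 | -35.00 | 195.00 | -31500.00 | 175500.00
Σ | 5100.00 |  |  | 158250.00 | 379000.00
X̄ = 158250.00 / 5100.00 = 31.03 mm
Ȳ = 379000.00 / 5100.00 = 74.31 mm

X̄ = 31.03 mm, Ȳ = 74.31 mm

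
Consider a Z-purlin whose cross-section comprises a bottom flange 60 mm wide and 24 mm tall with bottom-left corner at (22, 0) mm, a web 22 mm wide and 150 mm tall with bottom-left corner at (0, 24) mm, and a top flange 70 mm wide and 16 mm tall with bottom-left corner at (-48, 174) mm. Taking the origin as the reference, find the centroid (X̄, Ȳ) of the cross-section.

bottom flange: A = 60 × 24 = 1440.00, centroid at (52.00, 12.00).
web: A = 22 × 150 = 3300.00, centroid at (11.00, 99.00).
top flange: A = 70 × 16 = 1120.00, centroid at (-13.00, 182.00).
ΣA = 5860.00 mm², ΣAX̄ = 96620.00 mm³, ΣAȲ = 547820.00 mm³.
X̄ = 96620.00/5860.00 = 16.49 mm; Ȳ = 547820.00/5860.00 = 93.48 mm.

X̄ = 16.49 mm, Ȳ = 93.48 mm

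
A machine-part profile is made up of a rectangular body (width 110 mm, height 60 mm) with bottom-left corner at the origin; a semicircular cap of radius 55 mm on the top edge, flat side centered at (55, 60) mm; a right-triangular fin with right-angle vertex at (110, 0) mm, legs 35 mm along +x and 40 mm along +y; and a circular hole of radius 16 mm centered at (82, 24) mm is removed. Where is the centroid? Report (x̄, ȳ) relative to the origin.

rectangular body: A = 110 × 60 = 6600.00, centroid at (55.00, 30.00).
semicircular top: A = ½π·55² = 4751.66, centroid at (55.00, 83.34).
triangular fin: A = ½·35·40 = 700.00, centroid at (121.67, 13.33).
hole: A = −π·16² = -804.25, centroid at (82.00, 24.00).
ΣA = 11247.41 mm², ΣAx̄ = 643559.59 mm³, ΣAȳ = 584047.59 mm³.
x̄ = 643559.59/11247.41 = 57.22 mm; ȳ = 584047.59/11247.41 = 51.93 mm.

x̄ = 57.22 mm, ȳ = 51.93 mm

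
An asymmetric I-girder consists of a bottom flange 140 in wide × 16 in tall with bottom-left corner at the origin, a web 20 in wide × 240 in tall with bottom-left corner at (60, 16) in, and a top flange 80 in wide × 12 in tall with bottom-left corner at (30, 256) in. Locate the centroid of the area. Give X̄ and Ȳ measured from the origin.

X̄ = 70.00 in, Ȳ = 115.28 in

Part | A | x̄ᵢ | ȳᵢ | A·x̄ᵢ | A·ȳᵢ
bottom flange | 2240.00 | 70.00 | 8.00 | 156800.00 | 17920.00
web | 4800.00 | 70.00 | 136.00 | 336000.00 | 652800.00
top flange | 960.00 | 70.00 | 262.00 | 67200.00 | 251520.00
Σ | 8000.00 |  |  | 560000.00 | 922240.00
X̄ = 560000.00 / 8000.00 = 70.00 in
Ȳ = 922240.00 / 8000.00 = 115.28 in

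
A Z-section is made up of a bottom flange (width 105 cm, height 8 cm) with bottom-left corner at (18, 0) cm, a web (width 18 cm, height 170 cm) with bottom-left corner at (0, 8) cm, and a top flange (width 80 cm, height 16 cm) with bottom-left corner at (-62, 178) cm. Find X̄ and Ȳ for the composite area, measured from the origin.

X̄ = 11.31 cm, Ȳ = 101.55 cm

Part | A | x̄ᵢ | ȳᵢ | A·x̄ᵢ | A·ȳᵢ
bottom flange | 840.00 | 70.50 | 4.00 | 59220.00 | 3360.00
web | 3060.00 | 9.00 | 93.00 | 27540.00 | 284580.00
top flange | 1280.00 | -22.00 | 186.00 | -28160.00 | 238080.00
Σ | 5180.00 |  |  | 58600.00 | 526020.00
X̄ = 58600.00 / 5180.00 = 11.31 cm
Ȳ = 526020.00 / 5180.00 = 101.55 cm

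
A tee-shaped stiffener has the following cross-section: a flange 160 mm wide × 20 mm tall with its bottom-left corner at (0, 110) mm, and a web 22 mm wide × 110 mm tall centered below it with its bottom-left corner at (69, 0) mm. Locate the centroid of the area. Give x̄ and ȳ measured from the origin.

x̄ = 80.00 mm, ȳ = 92.01 mm

Part | A | x̄ᵢ | ȳᵢ | A·x̄ᵢ | A·ȳᵢ
web | 2420.00 | 80.00 | 55.00 | 193600.00 | 133100.00
flange | 3200.00 | 80.00 | 120.00 | 256000.00 | 384000.00
Σ | 5620.00 |  |  | 449600.00 | 517100.00
x̄ = 449600.00 / 5620.00 = 80.00 mm
ȳ = 517100.00 / 5620.00 = 92.01 mm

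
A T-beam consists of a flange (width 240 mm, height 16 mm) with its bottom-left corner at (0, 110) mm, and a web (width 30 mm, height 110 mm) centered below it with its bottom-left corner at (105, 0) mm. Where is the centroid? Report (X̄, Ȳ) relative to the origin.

X̄ = 120.00 mm, Ȳ = 88.88 mm

Part | A | x̄ᵢ | ȳᵢ | A·x̄ᵢ | A·ȳᵢ
web | 3300.00 | 120.00 | 55.00 | 396000.00 | 181500.00
flange | 3840.00 | 120.00 | 118.00 | 460800.00 | 453120.00
Σ | 7140.00 |  |  | 856800.00 | 634620.00
X̄ = 856800.00 / 7140.00 = 120.00 mm
Ȳ = 634620.00 / 7140.00 = 88.88 mm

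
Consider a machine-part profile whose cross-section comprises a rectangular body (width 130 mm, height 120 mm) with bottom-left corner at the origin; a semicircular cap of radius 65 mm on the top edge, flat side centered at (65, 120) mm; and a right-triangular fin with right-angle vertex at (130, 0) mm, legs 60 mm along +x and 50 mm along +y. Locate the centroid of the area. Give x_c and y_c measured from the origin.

rectangular body: A = 130 × 120 = 15600.00, centroid at (65.00, 60.00).
semicircular top: A = ½π·65² = 6636.61, centroid at (65.00, 147.59).
triangular fin: A = ½·60·50 = 1500.00, centroid at (150.00, 16.67).
ΣA = 23736.61 mm²
ΣAx_c = (15600.00)(65.00) + (6636.61)(65.00) + (1500.00)(150.00) = 1670379.94 mm³
ΣAy_c = (15600.00)(60.00) + (6636.61)(147.59) + (1500.00)(16.67) = 1940477.07 mm³
x_c = 1670379.94 / 23736.61 = 70.37 mm
y_c = 1940477.07 / 23736.61 = 81.75 mm

x_c = 70.37 mm, y_c = 81.75 mm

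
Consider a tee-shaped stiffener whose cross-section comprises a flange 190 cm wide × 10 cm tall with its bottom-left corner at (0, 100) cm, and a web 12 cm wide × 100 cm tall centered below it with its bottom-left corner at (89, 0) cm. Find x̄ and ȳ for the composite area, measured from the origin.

x̄ = 95.00 cm, ȳ = 83.71 cm

web: A = 12 × 100 = 1200.00, centroid at (95.00, 50.00).
flange: A = 190 × 10 = 1900.00, centroid at (95.00, 105.00).
ΣA = 3100.00 cm²
ΣAx̄ = (1200.00)(95.00) + (1900.00)(95.00) = 294500.00 cm³
ΣAȳ = (1200.00)(50.00) + (1900.00)(105.00) = 259500.00 cm³
x̄ = 294500.00 / 3100.00 = 95.00 cm
ȳ = 259500.00 / 3100.00 = 83.71 cm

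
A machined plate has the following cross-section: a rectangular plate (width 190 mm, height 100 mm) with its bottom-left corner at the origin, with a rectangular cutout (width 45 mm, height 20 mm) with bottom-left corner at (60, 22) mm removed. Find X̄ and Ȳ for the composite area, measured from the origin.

X̄ = 95.62 mm, Ȳ = 50.90 mm

Part | A | x̄ᵢ | ȳᵢ | A·x̄ᵢ | A·ȳᵢ
plate | 19000.00 | 95.00 | 50.00 | 1805000.00 | 950000.00
hole | -900.00 | 82.50 | 32.00 | -74250.00 | -28800.00
Σ | 18100.00 |  |  | 1730750.00 | 921200.00
X̄ = 1730750.00 / 18100.00 = 95.62 mm
Ȳ = 921200.00 / 18100.00 = 50.90 mm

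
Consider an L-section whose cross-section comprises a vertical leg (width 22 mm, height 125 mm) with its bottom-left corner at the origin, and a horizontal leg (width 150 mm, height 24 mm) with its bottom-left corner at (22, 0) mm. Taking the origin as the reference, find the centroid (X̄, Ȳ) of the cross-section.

vertical leg: A = 22 × 125 = 2750.00, centroid at (11.00, 62.50).
horizontal leg: A = 150 × 24 = 3600.00, centroid at (97.00, 12.00).
ΣA = 6350.00 mm², ΣAX̄ = 379450.00 mm³, ΣAȲ = 215075.00 mm³.
X̄ = 379450.00/6350.00 = 59.76 mm; Ȳ = 215075.00/6350.00 = 33.87 mm.

X̄ = 59.76 mm, Ȳ = 33.87 mm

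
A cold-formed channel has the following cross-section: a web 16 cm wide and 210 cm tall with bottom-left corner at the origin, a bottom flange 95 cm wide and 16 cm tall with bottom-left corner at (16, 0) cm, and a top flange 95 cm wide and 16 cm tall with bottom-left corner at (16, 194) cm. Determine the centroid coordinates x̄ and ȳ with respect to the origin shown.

x̄ = 34.36 cm, ȳ = 105.00 cm

web: A = 16 × 210 = 3360.00, centroid at (8.00, 105.00).
bottom flange: A = 95 × 16 = 1520.00, centroid at (63.50, 8.00).
top flange: A = 95 × 16 = 1520.00, centroid at (63.50, 202.00).
ΣA = 6400.00 cm²
ΣAx̄ = (3360.00)(8.00) + (1520.00)(63.50) + (1520.00)(63.50) = 219920.00 cm³
ΣAȳ = (3360.00)(105.00) + (1520.00)(8.00) + (1520.00)(202.00) = 672000.00 cm³
x̄ = 219920.00 / 6400.00 = 34.36 cm
ȳ = 672000.00 / 6400.00 = 105.00 cm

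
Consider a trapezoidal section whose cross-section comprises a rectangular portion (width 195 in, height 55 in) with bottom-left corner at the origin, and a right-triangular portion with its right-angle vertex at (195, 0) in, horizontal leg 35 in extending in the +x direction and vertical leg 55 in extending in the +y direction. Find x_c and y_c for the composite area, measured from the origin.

x_c = 106.49 in, y_c = 26.75 in

rectangular portion: A = 195 × 55 = 10725.00, centroid at (97.50, 27.50).
triangular portion: A = ½·35·55 = 962.50, centroid at (206.67, 18.33).
ΣA = 11687.50 in²
ΣAx_c = (10725.00)(97.50) + (962.50)(206.67) = 1244604.17 in³
ΣAy_c = (10725.00)(27.50) + (962.50)(18.33) = 312583.33 in³
x_c = 1244604.17 / 11687.50 = 106.49 in
y_c = 312583.33 / 11687.50 = 26.75 in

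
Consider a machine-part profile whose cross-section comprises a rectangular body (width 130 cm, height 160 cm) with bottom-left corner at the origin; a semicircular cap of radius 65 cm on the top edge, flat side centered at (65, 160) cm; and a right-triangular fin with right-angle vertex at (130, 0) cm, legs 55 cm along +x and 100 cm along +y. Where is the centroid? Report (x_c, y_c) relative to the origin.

rectangular body: A = 130 × 160 = 20800.00, centroid at (65.00, 80.00).
semicircular top: A = ½π·65² = 6636.61, centroid at (65.00, 187.59).
triangular fin: A = ½·55·100 = 2750.00, centroid at (148.33, 33.33).
ΣA = 30186.61 cm², ΣAx_c = 2191296.61 cm³, ΣAy_c = 3000608.32 cm³.
x_c = 2191296.61/30186.61 = 72.59 cm; y_c = 3000608.32/30186.61 = 99.40 cm.

x_c = 72.59 cm, y_c = 99.40 cm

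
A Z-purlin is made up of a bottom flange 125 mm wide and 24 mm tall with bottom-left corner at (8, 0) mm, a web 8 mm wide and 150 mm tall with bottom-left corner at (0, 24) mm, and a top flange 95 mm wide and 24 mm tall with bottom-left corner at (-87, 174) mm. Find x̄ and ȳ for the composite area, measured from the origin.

bottom flange: A = 125 × 24 = 3000.00, centroid at (70.50, 12.00).
web: A = 8 × 150 = 1200.00, centroid at (4.00, 99.00).
top flange: A = 95 × 24 = 2280.00, centroid at (-39.50, 186.00).
ΣA = 6480.00 mm², ΣAx̄ = 126240.00 mm³, ΣAȳ = 578880.00 mm³.
x̄ = 126240.00/6480.00 = 19.48 mm; ȳ = 578880.00/6480.00 = 89.33 mm.

x̄ = 19.48 mm, ȳ = 89.33 mm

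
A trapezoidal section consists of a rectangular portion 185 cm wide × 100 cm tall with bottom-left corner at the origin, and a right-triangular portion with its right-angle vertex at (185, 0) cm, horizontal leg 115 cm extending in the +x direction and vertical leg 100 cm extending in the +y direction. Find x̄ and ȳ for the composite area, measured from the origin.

x̄ = 123.52 cm, ȳ = 46.05 cm

rectangular portion: A = 185 × 100 = 18500.00, centroid at (92.50, 50.00).
triangular portion: A = ½·115·100 = 5750.00, centroid at (223.33, 33.33).
ΣA = 24250.00 cm²
ΣAx̄ = (18500.00)(92.50) + (5750.00)(223.33) = 2995416.67 cm³
ΣAȳ = (18500.00)(50.00) + (5750.00)(33.33) = 1116666.67 cm³
x̄ = 2995416.67 / 24250.00 = 123.52 cm
ȳ = 1116666.67 / 24250.00 = 46.05 cm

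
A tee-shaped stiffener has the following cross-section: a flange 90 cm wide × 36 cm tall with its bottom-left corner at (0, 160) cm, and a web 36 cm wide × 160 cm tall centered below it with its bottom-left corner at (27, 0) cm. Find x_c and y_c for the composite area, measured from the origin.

Part | A | x̄ᵢ | ȳᵢ | A·x̄ᵢ | A·ȳᵢ
web | 5760.00 | 45.00 | 80.00 | 259200.00 | 460800.00
flange | 3240.00 | 45.00 | 178.00 | 145800.00 | 576720.00
Σ | 9000.00 |  |  | 405000.00 | 1037520.00
x_c = 405000.00 / 9000.00 = 45.00 cm
y_c = 1037520.00 / 9000.00 = 115.28 cm

x_c = 45.00 cm, y_c = 115.28 cm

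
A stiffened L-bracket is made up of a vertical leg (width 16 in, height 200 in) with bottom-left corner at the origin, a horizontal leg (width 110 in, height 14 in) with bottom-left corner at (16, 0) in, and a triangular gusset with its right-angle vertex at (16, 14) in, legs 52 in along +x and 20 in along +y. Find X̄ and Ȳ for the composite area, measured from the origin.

Part | A | x̄ᵢ | ȳᵢ | A·x̄ᵢ | A·ȳᵢ
vertical leg | 3200.00 | 8.00 | 100.00 | 25600.00 | 320000.00
horizontal leg | 1540.00 | 71.00 | 7.00 | 109340.00 | 10780.00
gusset | 520.00 | 33.33 | 20.67 | 17333.33 | 10746.67
Σ | 5260.00 |  |  | 152273.33 | 341526.67
X̄ = 152273.33 / 5260.00 = 28.95 in
Ȳ = 341526.67 / 5260.00 = 64.93 in

X̄ = 28.95 in, Ȳ = 64.93 in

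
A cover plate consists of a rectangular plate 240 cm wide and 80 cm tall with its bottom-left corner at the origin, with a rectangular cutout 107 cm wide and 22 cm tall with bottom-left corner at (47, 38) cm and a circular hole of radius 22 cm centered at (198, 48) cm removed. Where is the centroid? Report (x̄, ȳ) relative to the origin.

plate: A = 240 × 80 = 19200.00, centroid at (120.00, 40.00).
hole 1: A = −(107 × 22) = -2354.00, centroid at (100.50, 49.00).
hole 2: A = −π·22² = -1520.53, centroid at (198.00, 48.00).
ΣA = 15325.47 cm², ΣAx̄ = 1766357.89 cm³, ΣAȳ = 579668.52 cm³.
x̄ = 1766357.89/15325.47 = 115.26 cm; ȳ = 579668.52/15325.47 = 37.82 cm.

x̄ = 115.26 cm, ȳ = 37.82 cm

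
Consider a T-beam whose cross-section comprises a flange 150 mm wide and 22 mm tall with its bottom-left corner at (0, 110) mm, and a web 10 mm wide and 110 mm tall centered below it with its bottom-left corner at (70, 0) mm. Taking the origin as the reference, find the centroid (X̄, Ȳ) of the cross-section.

X̄ = 75.00 mm, Ȳ = 104.50 mm

Part | A | x̄ᵢ | ȳᵢ | A·x̄ᵢ | A·ȳᵢ
web | 1100.00 | 75.00 | 55.00 | 82500.00 | 60500.00
flange | 3300.00 | 75.00 | 121.00 | 247500.00 | 399300.00
Σ | 4400.00 |  |  | 330000.00 | 459800.00
X̄ = 330000.00 / 4400.00 = 75.00 mm
Ȳ = 459800.00 / 4400.00 = 104.50 mm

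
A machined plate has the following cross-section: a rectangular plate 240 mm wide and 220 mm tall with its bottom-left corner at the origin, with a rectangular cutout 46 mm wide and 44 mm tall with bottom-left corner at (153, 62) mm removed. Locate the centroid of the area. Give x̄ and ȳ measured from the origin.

plate: A = 240 × 220 = 52800.00, centroid at (120.00, 110.00).
hole: A = −(46 × 44) = -2024.00, centroid at (176.00, 84.00).
ΣA = 50776.00 mm², ΣAx̄ = 5979776.00 mm³, ΣAȳ = 5637984.00 mm³.
x̄ = 5979776.00/50776.00 = 117.77 mm; ȳ = 5637984.00/50776.00 = 111.04 mm.

x̄ = 117.77 mm, ȳ = 111.04 mm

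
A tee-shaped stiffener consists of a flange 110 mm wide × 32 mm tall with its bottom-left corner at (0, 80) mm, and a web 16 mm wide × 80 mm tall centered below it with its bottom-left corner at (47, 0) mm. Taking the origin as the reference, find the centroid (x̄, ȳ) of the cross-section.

Part | A | x̄ᵢ | ȳᵢ | A·x̄ᵢ | A·ȳᵢ
web | 1280.00 | 55.00 | 40.00 | 70400.00 | 51200.00
flange | 3520.00 | 55.00 | 96.00 | 193600.00 | 337920.00
Σ | 4800.00 |  |  | 264000.00 | 389120.00
x̄ = 264000.00 / 4800.00 = 55.00 mm
ȳ = 389120.00 / 4800.00 = 81.07 mm

x̄ = 55.00 mm, ȳ = 81.07 mm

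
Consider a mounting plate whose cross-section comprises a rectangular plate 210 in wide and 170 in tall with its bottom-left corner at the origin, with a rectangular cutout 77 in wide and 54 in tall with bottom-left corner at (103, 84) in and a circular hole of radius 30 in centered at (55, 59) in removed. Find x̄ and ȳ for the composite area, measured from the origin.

plate: A = 210 × 170 = 35700.00, centroid at (105.00, 85.00).
hole 1: A = −(77 × 54) = -4158.00, centroid at (141.50, 111.00).
hole 2: A = −π·30² = -2827.43, centroid at (55.00, 59.00).
ΣA = 28714.57 in², ΣAx̄ = 3004634.16 in³, ΣAȳ = 2406143.43 in³.
x̄ = 3004634.16/28714.57 = 104.64 in; ȳ = 2406143.43/28714.57 = 83.80 in.

x̄ = 104.64 in, ȳ = 83.80 in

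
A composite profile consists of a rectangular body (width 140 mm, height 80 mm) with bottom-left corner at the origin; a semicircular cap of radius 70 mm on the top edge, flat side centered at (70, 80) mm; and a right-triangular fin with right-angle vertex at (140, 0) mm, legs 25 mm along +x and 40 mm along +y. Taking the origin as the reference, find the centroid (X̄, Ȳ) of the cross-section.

rectangular body: A = 140 × 80 = 11200.00, centroid at (70.00, 40.00).
semicircular top: A = ½π·70² = 7696.90, centroid at (70.00, 109.71).
triangular fin: A = ½·25·40 = 500.00, centroid at (148.33, 13.33).
ΣA = 19396.90 mm², ΣAX̄ = 1396949.81 mm³, ΣAȲ = 1299085.49 mm³.
X̄ = 1396949.81/19396.90 = 72.02 mm; Ȳ = 1299085.49/19396.90 = 66.97 mm.

X̄ = 72.02 mm, Ȳ = 66.97 mm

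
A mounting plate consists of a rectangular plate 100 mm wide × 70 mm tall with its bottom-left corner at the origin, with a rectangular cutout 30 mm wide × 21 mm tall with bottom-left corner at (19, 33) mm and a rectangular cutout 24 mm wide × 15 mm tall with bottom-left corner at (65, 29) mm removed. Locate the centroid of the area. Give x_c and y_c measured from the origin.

Part | A | x̄ᵢ | ȳᵢ | A·x̄ᵢ | A·ȳᵢ
plate | 7000.00 | 50.00 | 35.00 | 350000.00 | 245000.00
hole 1 | -630.00 | 34.00 | 43.50 | -21420.00 | -27405.00
hole 2 | -360.00 | 77.00 | 36.50 | -27720.00 | -13140.00
Σ | 6010.00 |  |  | 300860.00 | 204455.00
x_c = 300860.00 / 6010.00 = 50.06 mm
y_c = 204455.00 / 6010.00 = 34.02 mm

x_c = 50.06 mm, y_c = 34.02 mm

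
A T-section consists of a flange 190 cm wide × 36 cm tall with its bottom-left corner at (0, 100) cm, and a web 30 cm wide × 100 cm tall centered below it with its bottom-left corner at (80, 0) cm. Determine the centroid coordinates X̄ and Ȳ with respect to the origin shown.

web: A = 30 × 100 = 3000.00, centroid at (95.00, 50.00).
flange: A = 190 × 36 = 6840.00, centroid at (95.00, 118.00).
ΣA = 9840.00 cm²
ΣAX̄ = (3000.00)(95.00) + (6840.00)(95.00) = 934800.00 cm³
ΣAȲ = (3000.00)(50.00) + (6840.00)(118.00) = 957120.00 cm³
X̄ = 934800.00 / 9840.00 = 95.00 cm
Ȳ = 957120.00 / 9840.00 = 97.27 cm

X̄ = 95.00 cm, Ȳ = 97.27 cm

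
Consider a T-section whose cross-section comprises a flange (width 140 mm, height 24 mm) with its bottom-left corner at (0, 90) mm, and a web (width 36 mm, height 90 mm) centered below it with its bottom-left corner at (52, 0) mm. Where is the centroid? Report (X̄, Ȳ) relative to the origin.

X̄ = 70.00 mm, Ȳ = 74.02 mm

Part | A | x̄ᵢ | ȳᵢ | A·x̄ᵢ | A·ȳᵢ
web | 3240.00 | 70.00 | 45.00 | 226800.00 | 145800.00
flange | 3360.00 | 70.00 | 102.00 | 235200.00 | 342720.00
Σ | 6600.00 |  |  | 462000.00 | 488520.00
X̄ = 462000.00 / 6600.00 = 70.00 mm
Ȳ = 488520.00 / 6600.00 = 74.02 mm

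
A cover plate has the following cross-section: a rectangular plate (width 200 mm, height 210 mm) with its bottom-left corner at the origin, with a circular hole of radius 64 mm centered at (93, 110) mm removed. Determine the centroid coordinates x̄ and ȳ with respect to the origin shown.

x̄ = 103.09 mm, ȳ = 102.79 mm

plate: A = 200 × 210 = 42000.00, centroid at (100.00, 105.00).
hole: A = −π·64² = -12867.96, centroid at (93.00, 110.00).
ΣA = 29132.04 mm²
ΣAx̄ = (42000.00)(100.00) + (-12867.96)(93.00) = 3003279.39 mm³
ΣAȳ = (42000.00)(105.00) + (-12867.96)(110.00) = 2994524.01 mm³
x̄ = 3003279.39 / 29132.04 = 103.09 mm
ȳ = 2994524.01 / 29132.04 = 102.79 mm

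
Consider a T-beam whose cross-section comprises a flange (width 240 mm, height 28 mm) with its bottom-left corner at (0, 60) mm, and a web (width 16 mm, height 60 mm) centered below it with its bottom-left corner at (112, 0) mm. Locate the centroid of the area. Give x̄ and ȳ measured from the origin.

web: A = 16 × 60 = 960.00, centroid at (120.00, 30.00).
flange: A = 240 × 28 = 6720.00, centroid at (120.00, 74.00).
ΣA = 7680.00 mm²
ΣAx̄ = (960.00)(120.00) + (6720.00)(120.00) = 921600.00 mm³
ΣAȳ = (960.00)(30.00) + (6720.00)(74.00) = 526080.00 mm³
x̄ = 921600.00 / 7680.00 = 120.00 mm
ȳ = 526080.00 / 7680.00 = 68.50 mm

x̄ = 120.00 mm, ȳ = 68.50 mm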